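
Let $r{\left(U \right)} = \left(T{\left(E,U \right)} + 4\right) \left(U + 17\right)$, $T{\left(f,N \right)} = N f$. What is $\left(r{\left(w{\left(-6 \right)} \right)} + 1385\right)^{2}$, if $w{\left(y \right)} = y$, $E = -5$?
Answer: $3094081$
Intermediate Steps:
$r{\left(U \right)} = \left(4 - 5 U\right) \left(17 + U\right)$ ($r{\left(U \right)} = \left(U \left(-5\right) + 4\right) \left(U + 17\right) = \left(- 5 U + 4\right) \left(17 + U\right) = \left(4 - 5 U\right) \left(17 + U\right)$)
$\left(r{\left(w{\left(-6 \right)} \right)} + 1385\right)^{2} = \left(\left(68 - -486 - 5 \left(-6\right)^{2}\right) + 1385\right)^{2} = \left(\left(68 + 486 - 180\right) + 1385\right)^{2} = \left(374 + 1385\right)^{2} = 1759^{2} = 3094081$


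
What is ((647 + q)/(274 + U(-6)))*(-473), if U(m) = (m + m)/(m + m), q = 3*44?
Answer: -33497/25 ≈ -1339.9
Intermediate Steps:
q = 132
U(m) = 1 (U(m) = (2*m)/((2*m)) = (2*m)*(1/(2*m)) = 1)
((647 + q)/(274 + U(-6)))*(-473) = ((647 + 132)/(274 + 1))*(-473) = (779/275)*(-473) = -33497/25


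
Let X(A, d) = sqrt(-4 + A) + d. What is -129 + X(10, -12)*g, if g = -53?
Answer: 507 - 53*sqrt(6) ≈ 377.18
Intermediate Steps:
X(A, d) = d + sqrt(-4 + A)
-129 + X(10, -12)*g = -129 + (-12 + sqrt(-4 + 10))*(-53) = -129 + (-12 + sqrt(6))*(-53) = -129 + (636 - 53*sqrt(6)) = 507 - 53*sqrt(6)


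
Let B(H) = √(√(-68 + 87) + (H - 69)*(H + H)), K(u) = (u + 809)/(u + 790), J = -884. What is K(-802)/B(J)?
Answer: -7/(12*√(1684904 + √19)) ≈ -0.00044940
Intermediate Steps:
K(u) = (809 + u)/(790 + u)
B(H) = √(√19 + 2*H*(-69 + H)) (B(H) = √(√19 + (-69 + H)*(2*H)) = √(√19 + 2*H*(-69 + H)))
K(-802)/B(J) = ((809 - 802)/(790 - 802))/(√(√19 - 138*(-884) + 2*(-884)²)) = (7/(-12))/(√(√19 + 121992 + 2*781456)) = (-1/12*7)/(√(√19 + 121992 + 1562912)) = -7/(12*√(1684904 + √19))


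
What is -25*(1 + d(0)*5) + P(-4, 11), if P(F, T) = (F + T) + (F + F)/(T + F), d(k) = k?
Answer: -134/7 ≈ -19.143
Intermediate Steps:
P(F, T) = F + T + 2*F/(F + T) (P(F, T) = (F + T) + (2*F)/(F + T) = (F + T) + 2*F/(F + T) = F + T + 2*F/(F + T))
-25*(1 + d(0)*5) + P(-4, 11) = -25*(1 + 0*5) + ((-4)² + 11² + 2*(-4) + 2*(-4)*11)/(-4 + 11) = -25*(1 + 0) + (16 + 121 - 8 - 88)/7 = -25*1 + (⅐)*41 = -25 + 41/7 = -134/7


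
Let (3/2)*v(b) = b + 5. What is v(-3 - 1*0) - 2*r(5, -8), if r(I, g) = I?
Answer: -26/3 ≈ -8.6667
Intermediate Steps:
v(b) = 10/3 + 2*b/3 (v(b) = 2*(b + 5)/3 = 2*(5 + b)/3 = 10/3 + 2*b/3)
v(-3 - 1*0) - 2*r(5, -8) = (10/3 + 2*(-3 - 1*0)/3) - 2*5 = (10/3 + 2*(-3 + 0)/3) - 10 = (10/3 + (⅔)*(-3)) - 10 = (10/3 - 2) - 10 = 4/3 - 10 = -26/3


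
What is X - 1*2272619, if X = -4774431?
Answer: -7047050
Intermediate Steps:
X - 1*2272619 = -4774431 - 1*2272619 = -4774431 - 2272619 = -7047050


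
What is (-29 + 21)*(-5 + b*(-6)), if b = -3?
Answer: -104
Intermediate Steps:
(-29 + 21)*(-5 + b*(-6)) = (-29 + 21)*(-5 - 3*(-6)) = -8*(-5 + 18) = -8*13 = -104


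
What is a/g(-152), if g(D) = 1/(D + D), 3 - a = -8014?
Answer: -2437168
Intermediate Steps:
a = 8017 (a = 3 - 1*(-8014) = 3 + 8014 = 8017)
g(D) = 1/(2*D)
a/g(-152) = 8017/(((½)/(-152))) = 8017/(((½)*(-1/152))) = 8017/(-1/304) = 8017*(-304) = -2437168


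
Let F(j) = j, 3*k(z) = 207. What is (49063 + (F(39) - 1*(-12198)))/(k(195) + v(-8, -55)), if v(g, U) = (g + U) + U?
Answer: -61300/49 ≈ -1251.0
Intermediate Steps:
k(z) = 69 (k(z) = (⅓)*207 = 69)
v(g, U) = g + 2*U (v(g, U) = (U + g) + U = g + 2*U)
(49063 + (F(39) - 1*(-12198)))/(k(195) + v(-8, -55)) = (49063 + (39 - 1*(-12198)))/(69 + (-8 + 2*(-55))) = (49063 + (39 + 12198))/(69 + (-8 - 110)) = (49063 + 12237)/(69 - 118) = 61300/(-49) = 61300*(-1/49) = -61300/49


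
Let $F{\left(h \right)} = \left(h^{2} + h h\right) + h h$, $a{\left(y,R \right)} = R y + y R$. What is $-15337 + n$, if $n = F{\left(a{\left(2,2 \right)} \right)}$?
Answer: $-15145$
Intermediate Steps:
$a{\left(y,R \right)} = 2 R y$ ($a{\left(y,R \right)} = R y + R y = 2 R y$)
$F{\left(h \right)} = 3 h^{2}$ ($F{\left(h \right)} = \left(h^{2} + h^{2}\right) + h^{2} = 2 h^{2} + h^{2} = 3 h^{2}$)
$n = 192$ ($n = 3 \left(2 \cdot 2 \cdot 2\right)^{2} = 3 \cdot 8^{2} = 3 \cdot 64 = 192$)
$-15337 + n = -15337 + 192 = -15145$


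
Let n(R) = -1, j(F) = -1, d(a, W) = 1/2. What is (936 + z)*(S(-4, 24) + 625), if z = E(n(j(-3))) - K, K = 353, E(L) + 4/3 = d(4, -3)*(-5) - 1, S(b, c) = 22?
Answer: 2244443/6 ≈ 3.7407e+5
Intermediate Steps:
d(a, W) = ½
E(L) = -29/6 (E(L) = -4/3 + ((½)*(-5) - 1) = -4/3 + (-5/2 - 1) = -4/3 - 7/2 = -29/6)
z = -2147/6 (z = -29/6 - 1*353 = -29/6 - 353 = -2147/6 ≈ -357.83)
(936 + z)*(S(-4, 24) + 625) = (936 - 2147/6)*(22 + 625) = (3469/6)*647 = 2244443/6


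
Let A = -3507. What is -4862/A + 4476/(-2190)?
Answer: -841592/1280055 ≈ -0.65746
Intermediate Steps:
-4862/A + 4476/(-2190) = -4862/(-3507) + 4476/(-2190) = -4862*(-1/3507) + 4476*(-1/2190) = 4862/3507 - 746/365 = -841592/1280055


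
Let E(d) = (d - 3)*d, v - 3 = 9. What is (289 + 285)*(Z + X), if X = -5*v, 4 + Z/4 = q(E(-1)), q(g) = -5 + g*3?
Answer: -27552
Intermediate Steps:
v = 12 (v = 3 + 9 = 12)
E(d) = d*(-3 + d) (E(d) = (-3 + d)*d = d*(-3 + d))
q(g) = -5 + 3*g
Z = 12 (Z = -16 + 4*(-5 + 3*(-(-3 - 1))) = -16 + 4*(-5 + 3*(-1*(-4))) = -16 + 4*(-5 + 3*4) = -16 + 4*(-5 + 12) = -16 + 4*7 = -16 + 28 = 12)
X = -60 (X = -5*12 = -60)
(289 + 285)*(Z + X) = (289 + 285)*(12 - 60) = 574*(-48) = -27552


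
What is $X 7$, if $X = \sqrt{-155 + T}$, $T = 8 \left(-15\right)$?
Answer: $35 i \sqrt{11} \approx 116.08 i$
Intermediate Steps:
$T = -120$
$X = 5 i \sqrt{11}$ ($X = \sqrt{-155 - 120} = \sqrt{-275} = 5 i \sqrt{11} \approx 16.583 i$)
$X 7 = 5 i \sqrt{11} \cdot 7 = 35 i \sqrt{11}$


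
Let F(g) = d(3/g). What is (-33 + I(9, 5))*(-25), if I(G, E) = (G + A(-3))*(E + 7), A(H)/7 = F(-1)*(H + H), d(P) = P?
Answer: -39675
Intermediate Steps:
F(g) = 3/g
A(H) = -42*H (A(H) = 7*((3/(-1))*(H + H)) = 7*((3*(-1))*(2*H)) = 7*(-6*H) = -42*H)
I(G, E) = (7 + E)*(126 + G) (I(G, E) = (G - 42*(-3))*(E + 7) = (G + 126)*(7 + E) = (126 + G)*(7 + E) = (7 + E)*(126 + G))
(-33 + I(9, 5))*(-25) = (-33 + (882 + 7*9 + 126*5 + 5*9))*(-25) = (-33 + (882 + 63 + 630 + 45))*(-25) = (-33 + 1620)*(-25) = 1587*(-25) = -39675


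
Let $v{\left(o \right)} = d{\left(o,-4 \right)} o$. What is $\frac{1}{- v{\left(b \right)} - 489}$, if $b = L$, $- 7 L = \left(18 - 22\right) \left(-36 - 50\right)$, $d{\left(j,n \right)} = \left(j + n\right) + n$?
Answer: $- \frac{49}{161561} \approx -0.00030329$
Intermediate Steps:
$d{\left(j,n \right)} = j + 2 n$
$L = - \frac{344}{7}$ ($L = - \frac{\left(18 - 22\right) \left(-36 - 50\right)}{7} = - \frac{\left(-4\right) \left(-86\right)}{7} = \left(- \frac{1}{7}\right) 344 = - \frac{344}{7} \approx -49.143$)
$b = - \frac{344}{7} \approx -49.143$
$v{\left(o \right)} = o \left(-8 + o\right)$ ($v{\left(o \right)} = \left(o + 2 \left(-4\right)\right) o = \left(o - 8\right) o = \left(-8 + o\right) o = o \left(-8 + o\right)$)
$\frac{1}{- v{\left(b \right)} - 489} = \frac{1}{- \frac{\left(-344\right) \left(-8 - \frac{344}{7}\right)}{7} - 489} = \frac{1}{- \frac{\left(-344\right) \left(-400\right)}{7 \cdot 7} - 489} = \frac{1}{\left(-1\right) \frac{137600}{49} - 489} = \frac{1}{- \frac{137600}{49} - 489} = \frac{1}{- \frac{161561}{49}} = - \frac{49}{161561}$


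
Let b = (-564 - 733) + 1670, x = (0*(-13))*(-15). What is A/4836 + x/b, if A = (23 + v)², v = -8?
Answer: 75/1612 ≈ 0.046526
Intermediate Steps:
x = 0 (x = 0*(-15) = 0)
b = 373 (b = -1297 + 1670 = 373)
A = 225 (A = (23 - 8)² = 15² = 225)
A/4836 + x/b = 225/4836 + 0/373 = 225*(1/4836) + 0*(1/373) = 75/1612 + 0 = 75/1612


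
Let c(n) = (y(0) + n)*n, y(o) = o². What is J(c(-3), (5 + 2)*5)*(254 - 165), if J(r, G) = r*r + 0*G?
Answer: 7209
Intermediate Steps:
c(n) = n² (c(n) = (0² + n)*n = (0 + n)*n = n*n = n²)
J(r, G) = r² (J(r, G) = r² + 0 = r²)
J(c(-3), (5 + 2)*5)*(254 - 165) = ((-3)²)²*(254 - 165) = 9²*89 = 81*89 = 7209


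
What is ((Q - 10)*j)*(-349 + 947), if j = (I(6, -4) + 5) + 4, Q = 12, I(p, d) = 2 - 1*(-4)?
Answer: 17940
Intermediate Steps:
I(p, d) = 6 (I(p, d) = 2 + 4 = 6)
j = 15 (j = (6 + 5) + 4 = 11 + 4 = 15)
((Q - 10)*j)*(-349 + 947) = ((12 - 10)*15)*(-349 + 947) = (2*15)*598 = 30*598 = 17940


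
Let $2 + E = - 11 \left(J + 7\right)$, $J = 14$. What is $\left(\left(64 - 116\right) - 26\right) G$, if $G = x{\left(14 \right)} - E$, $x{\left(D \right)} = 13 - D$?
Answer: $-18096$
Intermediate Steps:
$E = -233$ ($E = -2 - 11 \left(14 + 7\right) = -2 - 231 = -233$)
$G = 232$ ($G = \left(13 - 14\right) - -233 = \left(13 - 14\right) + 233 = -1 + 233 = 232$)
$\left(\left(64 - 116\right) - 26\right) G = \left(\left(64 - 116\right) - 26\right) 232 = \left(-52 - 26\right) 232 = \left(-78\right) 232 = -18096$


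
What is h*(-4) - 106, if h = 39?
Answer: -262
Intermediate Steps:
h*(-4) - 106 = 39*(-4) - 106 = -156 - 106 = -262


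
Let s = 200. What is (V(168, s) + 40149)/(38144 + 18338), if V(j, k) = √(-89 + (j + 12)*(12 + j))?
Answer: 40149/56482 + √32311/56482 ≈ 0.71401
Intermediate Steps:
V(j, k) = √(-89 + (12 + j)²) (V(j, k) = √(-89 + (12 + j)*(12 + j)) = √(-89 + (12 + j)²))
(V(168, s) + 40149)/(38144 + 18338) = (√(-89 + (12 + 168)²) + 40149)/(38144 + 18338) = (√(-89 + 180²) + 40149)/56482 = (√(-89 + 32400) + 40149)*(1/56482) = (√32311 + 40149)*(1/56482) = (40149 + √32311)*(1/56482) = 40149/56482 + √32311/56482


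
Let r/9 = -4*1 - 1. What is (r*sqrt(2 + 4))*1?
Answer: -45*sqrt(6) ≈ -110.23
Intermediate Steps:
r = -45 (r = 9*(-4*1 - 1) = 9*(-4 - 1) = 9*(-5) = -45)
(r*sqrt(2 + 4))*1 = -45*sqrt(2 + 4)*1 = -45*sqrt(6)*1 = -45*sqrt(6)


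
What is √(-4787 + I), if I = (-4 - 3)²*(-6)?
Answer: I*√5081 ≈ 71.281*I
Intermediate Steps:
I = -294 (I = (-7)²*(-6) = 49*(-6) = -294)
√(-4787 + I) = √(-4787 - 294) = √(-5081) = I*√5081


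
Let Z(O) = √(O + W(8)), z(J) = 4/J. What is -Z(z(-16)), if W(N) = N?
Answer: -√31/2 ≈ -2.7839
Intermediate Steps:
Z(O) = √(8 + O) (Z(O) = √(O + 8) = √(8 + O))
-Z(z(-16)) = -√(8 + 4/(-16)) = -√(8 + 4*(-1/16)) = -√(8 - ¼) = -√(31/4) = -√31/2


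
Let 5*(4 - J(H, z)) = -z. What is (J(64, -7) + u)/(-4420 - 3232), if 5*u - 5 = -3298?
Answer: 164/1913 ≈ 0.085729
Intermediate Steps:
J(H, z) = 4 + z/5 (J(H, z) = 4 - (-1)*z/5 = 4 + z/5)
u = -3293/5 (u = 1 + (⅕)*(-3298) = 1 - 3298/5 = -3293/5 ≈ -658.60)
(J(64, -7) + u)/(-4420 - 3232) = ((4 + (⅕)*(-7)) - 3293/5)/(-4420 - 3232) = ((4 - 7/5) - 3293/5)/(-7652) = (13/5 - 3293/5)*(-1/7652) = -656*(-1/7652) = 164/1913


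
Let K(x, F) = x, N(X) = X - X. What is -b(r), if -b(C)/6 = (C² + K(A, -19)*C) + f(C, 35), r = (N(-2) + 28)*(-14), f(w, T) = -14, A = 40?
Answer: 827820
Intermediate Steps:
N(X) = 0
r = -392 (r = (0 + 28)*(-14) = 28*(-14) = -392)
b(C) = 84 - 240*C - 6*C² (b(C) = -6*((C² + 40*C) - 14) = -6*(-14 + C² + 40*C) = 84 - 240*C - 6*C²)
-b(r) = -(84 - 240*(-392) - 6*(-392)²) = -(84 + 94080 - 6*153664) = -(84 + 94080 - 921984) = -1*(-827820) = 827820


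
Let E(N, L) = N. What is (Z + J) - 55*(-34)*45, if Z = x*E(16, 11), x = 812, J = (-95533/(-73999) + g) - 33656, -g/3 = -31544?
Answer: 11700669415/73999 ≈ 1.5812e+5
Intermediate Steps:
g = 94632 (g = -3*(-31544) = 94632)
J = 4512258557/73999 (J = (-95533/(-73999) + 94632) - 33656 = (-95533*(-1/73999) + 94632) - 33656 = (95533/73999 + 94632) - 33656 = 7002768901/73999 - 33656 = 4512258557/73999 ≈ 60977.)
Z = 12992 (Z = 812*16 = 12992)
(Z + J) - 55*(-34)*45 = (12992 + 4512258557/73999) - 55*(-34)*45 = 5473653565/73999 + 1870*45 = 5473653565/73999 + 84150 = 11700669415/73999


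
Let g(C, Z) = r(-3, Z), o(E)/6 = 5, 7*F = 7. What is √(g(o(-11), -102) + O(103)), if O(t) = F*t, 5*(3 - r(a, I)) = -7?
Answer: √2685/5 ≈ 10.363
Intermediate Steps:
F = 1 (F = (⅐)*7 = 1)
r(a, I) = 22/5 (r(a, I) = 3 - ⅕*(-7) = 3 + 7/5 = 22/5)
o(E) = 30 (o(E) = 6*5 = 30)
O(t) = t (O(t) = 1*t = t)
g(C, Z) = 22/5
√(g(o(-11), -102) + O(103)) = √(22/5 + 103) = √(537/5) = √2685/5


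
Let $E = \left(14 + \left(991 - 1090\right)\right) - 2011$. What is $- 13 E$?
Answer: $27248$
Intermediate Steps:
$E = -2096$ ($E = \left(14 + \left(991 - 1090\right)\right) - 2011 = \left(14 - 99\right) - 2011 = -85 - 2011 = -2096$)
$- 13 E = \left(-13\right) \left(-2096\right) = 27248$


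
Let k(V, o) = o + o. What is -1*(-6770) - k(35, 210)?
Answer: 6350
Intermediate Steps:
k(V, o) = 2*o
-1*(-6770) - k(35, 210) = -1*(-6770) - 2*210 = 6770 - 1*420 = 6770 - 420 = 6350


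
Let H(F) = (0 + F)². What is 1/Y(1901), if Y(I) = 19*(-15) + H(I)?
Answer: 1/3613516 ≈ 2.7674e-7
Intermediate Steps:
H(F) = F²
Y(I) = -285 + I² (Y(I) = 19*(-15) + I² = -285 + I²)
1/Y(1901) = 1/(-285 + 1901²) = 1/(-285 + 3613801) = 1/3613516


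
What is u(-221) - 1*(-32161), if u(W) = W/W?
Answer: 32162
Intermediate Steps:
u(W) = 1
u(-221) - 1*(-32161) = 1 - 1*(-32161) = 1 + 32161 = 32162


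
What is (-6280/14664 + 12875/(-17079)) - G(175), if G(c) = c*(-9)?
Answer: 16423213045/10435269 ≈ 1573.8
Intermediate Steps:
G(c) = -9*c
(-6280/14664 + 12875/(-17079)) - G(175) = (-6280/14664 + 12875/(-17079)) - (-9)*175 = (-6280*1/14664 + 12875*(-1/17079)) - 1*(-1575) = (-785/1833 - 12875/17079) + 1575 = -12335630/10435269 + 1575 = 16423213045/10435269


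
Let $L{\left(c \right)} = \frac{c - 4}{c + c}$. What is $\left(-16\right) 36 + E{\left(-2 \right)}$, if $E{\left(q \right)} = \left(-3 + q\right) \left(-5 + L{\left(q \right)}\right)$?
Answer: $- \frac{1117}{2} \approx -558.5$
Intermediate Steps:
$L{\left(c \right)} = \frac{-4 + c}{2 c}$
$E{\left(q \right)} = \left(-5 + \frac{-4 + q}{2 q}\right) \left(-3 + q\right)$ ($E{\left(q \right)} = \left(-3 + q\right) \left(-5 + \frac{-4 + q}{2 q}\right) = \left(-5 + \frac{-4 + q}{2 q}\right) \left(-3 + q\right)$)
$\left(-16\right) 36 + E{\left(-2 \right)} = \left(-16\right) 36 + \left(\frac{23}{2} + \frac{6}{-2} - -9\right) = -576 + \left(\frac{23}{2} + 6 \left(- \frac{1}{2}\right) + 9\right) = -576 + \left(\frac{23}{2} - 3 + 9\right) = -576 + \frac{35}{2} = - \frac{1117}{2}$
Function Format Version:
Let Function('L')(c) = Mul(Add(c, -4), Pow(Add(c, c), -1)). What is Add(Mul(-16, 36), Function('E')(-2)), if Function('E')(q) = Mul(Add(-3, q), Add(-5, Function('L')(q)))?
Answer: Rational(-1117, 2) ≈ -558.50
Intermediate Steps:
Function('L')(c) = Mul(Rational(1, 2), Pow(c, -1), Add(-4, c)) (Function('L')(c) = Mul(Add(-4, c), Pow(Mul(2, c), -1)) = Mul(Add(-4, c), Mul(Rational(1, 2), Pow(c, -1))) = Mul(Rational(1, 2), Pow(c, -1), Add(-4, c)))
Function('E')(q) = Mul(Add(-5, Mul(Rational(1, 2), Pow(q, -1), Add(-4, q))), Add(-3, q)) (Function('E')(q) = Mul(Add(-3, q), Add(-5, Mul(Rational(1, 2), Pow(q, -1), Add(-4, q)))) = Mul(Add(-5, Mul(Rational(1, 2), Pow(q, -1), Add(-4, q))), Add(-3, q)))
Add(Mul(-16, 36), Function('E')(-2)) = Add(Mul(-16, 36), Add(Rational(23, 2), Mul(6, Pow(-2, -1)), Mul(Rational(-9, 2), -2))) = Add(-576, Add(Rational(23, 2), Mul(6, Rational(-1, 2)), 9)) = Add(-576, Add(Rational(23, 2), -3, 9)) = Add(-576, Rational(35, 2)) = Rational(-1117, 2)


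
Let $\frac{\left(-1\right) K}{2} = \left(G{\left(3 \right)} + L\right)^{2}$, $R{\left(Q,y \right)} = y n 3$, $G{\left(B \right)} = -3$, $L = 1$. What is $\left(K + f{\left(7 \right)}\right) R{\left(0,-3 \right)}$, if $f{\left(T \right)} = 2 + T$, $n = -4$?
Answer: $36$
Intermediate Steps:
$R{\left(Q,y \right)} = - 12 y$ ($R{\left(Q,y \right)} = y \left(-4\right) 3 = - 4 y 3 = - 12 y$)
$K = -8$ ($K = - 2 \left(-3 + 1\right)^{2} = - 2 \left(-2\right)^{2} = \left(-2\right) 4 = -8$)
$\left(K + f{\left(7 \right)}\right) R{\left(0,-3 \right)} = \left(-8 + \left(2 + 7\right)\right) \left(\left(-12\right) \left(-3\right)\right) = \left(-8 + 9\right) 36 = 1 \cdot 36 = 36$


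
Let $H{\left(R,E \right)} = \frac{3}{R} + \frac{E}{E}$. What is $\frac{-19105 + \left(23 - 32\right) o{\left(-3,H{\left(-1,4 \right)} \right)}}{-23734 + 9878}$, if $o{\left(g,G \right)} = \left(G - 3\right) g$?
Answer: $\frac{2405}{1732} \approx 1.3886$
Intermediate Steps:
$H{\left(R,E \right)} = 1 + \frac{3}{R}$ ($H{\left(R,E \right)} = \frac{3}{R} + 1 = 1 + \frac{3}{R}$)
$o{\left(g,G \right)} = g \left(-3 + G\right)$ ($o{\left(g,G \right)} = \left(G - 3\right) g = \left(-3 + G\right) g = g \left(-3 + G\right)$)
$\frac{-19105 + \left(23 - 32\right) o{\left(-3,H{\left(-1,4 \right)} \right)}}{-23734 + 9878} = \frac{-19105 + \left(23 - 32\right) \left(- 3 \left(-3 + \frac{3 - 1}{-1}\right)\right)}{-23734 + 9878} = \frac{-19105 - 9 \left(- 3 \left(-3 - 2\right)\right)}{-13856} = \left(-19105 - 9 \left(- 3 \left(-3 - 2\right)\right)\right) \left(- \frac{1}{13856}\right) = \left(-19105 - 9 \left(\left(-3\right) \left(-5\right)\right)\right) \left(- \frac{1}{13856}\right) = \left(-19105 - 135\right) \left(- \frac{1}{13856}\right) = \left(-19240\right) \left(- \frac{1}{13856}\right) = \frac{2405}{1732}$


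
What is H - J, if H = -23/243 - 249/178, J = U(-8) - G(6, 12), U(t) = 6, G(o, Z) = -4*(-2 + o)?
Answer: -1016189/43254 ≈ -23.494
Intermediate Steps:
G(o, Z) = 8 - 4*o
J = 22 (J = 6 - (8 - 4*6) = 6 - (8 - 24) = 6 - 1*(-16) = 6 + 16 = 22)
H = -64601/43254 (H = -23*1/243 - 249*1/178 = -23/243 - 249/178 = -64601/43254 ≈ -1.4935)
H - J = -64601/43254 - 1*22 = -64601/43254 - 22 = -1016189/43254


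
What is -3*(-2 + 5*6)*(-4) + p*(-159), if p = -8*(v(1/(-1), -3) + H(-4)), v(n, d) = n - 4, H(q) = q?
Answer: -11112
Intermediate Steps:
v(n, d) = -4 + n
p = 72 (p = -8*((-4 + 1/(-1)) - 4) = -8*((-4 - 1) - 4) = -8*(-5 - 4) = -8*(-9) = 72)
-3*(-2 + 5*6)*(-4) + p*(-159) = -3*(-2 + 5*6)*(-4) + 72*(-159) = -3*(-2 + 30)*(-4) - 11448 = -3*28*(-4) - 11448 = -84*(-4) - 11448 = 336 - 11448 = -11112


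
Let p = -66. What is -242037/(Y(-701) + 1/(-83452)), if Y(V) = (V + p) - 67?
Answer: 20198471724/69598969 ≈ 290.21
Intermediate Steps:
Y(V) = -133 + V (Y(V) = (V - 66) - 67 = (-66 + V) - 67 = -133 + V)
-242037/(Y(-701) + 1/(-83452)) = -242037/((-133 - 701) + 1/(-83452)) = -242037/(-834 - 1/83452) = -242037/(-69598969/83452) = -242037*(-83452/69598969) = 20198471724/69598969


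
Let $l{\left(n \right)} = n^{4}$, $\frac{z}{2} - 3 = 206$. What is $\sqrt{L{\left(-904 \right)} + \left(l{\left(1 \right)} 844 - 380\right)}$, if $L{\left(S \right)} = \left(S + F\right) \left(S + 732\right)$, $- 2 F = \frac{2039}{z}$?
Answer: $\frac{\sqrt{6830463805}}{209} \approx 395.44$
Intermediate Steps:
$z = 418$ ($z = 6 + 2 \cdot 206 = 6 + 412 = 418$)
$F = - \frac{2039}{836}$ ($F = - \frac{2039 \cdot \frac{1}{418}}{2} = \left(- \frac{1}{2}\right) \frac{2039}{418} = - \frac{2039}{836} \approx -2.439$)
$L{\left(S \right)} = \left(732 + S\right) \left(- \frac{2039}{836} + S\right)$ ($L{\left(S \right)} = \left(S - \frac{2039}{836}\right) \left(S + 732\right) = \left(- \frac{2039}{836} + S\right) \left(732 + S\right) = \left(732 + S\right) \left(- \frac{2039}{836} + S\right)$)
$\sqrt{L{\left(-904 \right)} + \left(l{\left(1 \right)} 844 - 380\right)} = \sqrt{\left(- \frac{373137}{209} + \left(-904\right)^{2} + \frac{609913}{836} \left(-904\right)\right) - \left(380 - 1^{4} \cdot 844\right)} = \sqrt{\left(- \frac{373137}{209} + 817216 - \frac{137840338}{209}\right) + \left(1 \cdot 844 - 380\right)} = \sqrt{\frac{32584669}{209} + \left(844 - 380\right)} = \sqrt{\frac{32584669}{209} + 464} = \sqrt{\frac{32681645}{209}} = \frac{\sqrt{6830463805}}{209}$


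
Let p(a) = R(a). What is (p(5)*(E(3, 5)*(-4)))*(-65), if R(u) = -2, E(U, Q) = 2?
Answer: -1040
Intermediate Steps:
p(a) = -2
(p(5)*(E(3, 5)*(-4)))*(-65) = -4*(-4)*(-65) = -2*(-8)*(-65) = 16*(-65) = -1040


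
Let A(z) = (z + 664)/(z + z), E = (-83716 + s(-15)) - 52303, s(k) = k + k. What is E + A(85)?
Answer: -23127581/170 ≈ -1.3604e+5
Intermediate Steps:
s(k) = 2*k
E = -136049 (E = (-83716 + 2*(-15)) - 52303 = (-83716 - 30) - 52303 = -83746 - 52303 = -136049)
A(z) = (664 + z)/(2*z) (A(z) = (664 + z)/((2*z)) = (664 + z)*(1/(2*z)) = (664 + z)/(2*z))
E + A(85) = -136049 + (1/2)*(664 + 85)/85 = -136049 + (1/2)*(1/85)*749 = -136049 + 749/170 = -23127581/170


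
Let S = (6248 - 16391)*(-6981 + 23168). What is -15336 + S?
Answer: -164200077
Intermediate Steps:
S = -164184741 (S = -10143*16187 = -164184741)
-15336 + S = -15336 - 164184741 = -164200077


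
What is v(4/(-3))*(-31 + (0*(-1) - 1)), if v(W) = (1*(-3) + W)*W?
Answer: -1664/9 ≈ -184.89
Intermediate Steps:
v(W) = W*(-3 + W) (v(W) = (-3 + W)*W = W*(-3 + W))
v(4/(-3))*(-31 + (0*(-1) - 1)) = ((4/(-3))*(-3 + 4/(-3)))*(-31 + (0*(-1) - 1)) = ((4*(-⅓))*(-3 + 4*(-⅓)))*(-31 + (0 - 1)) = (-4*(-3 - 4/3)/3)*(-31 - 1) = -4/3*(-13/3)*(-32) = (52/9)*(-32) = -1664/9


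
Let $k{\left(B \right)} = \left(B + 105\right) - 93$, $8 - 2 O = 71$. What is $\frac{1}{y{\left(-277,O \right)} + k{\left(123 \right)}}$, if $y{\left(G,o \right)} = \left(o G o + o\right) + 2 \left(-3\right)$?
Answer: $- \frac{4}{1099023} \approx -3.6396 \cdot 10^{-6}$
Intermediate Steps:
$O = - \frac{63}{2}$ ($O = 4 - \frac{71}{2} = - \frac{63}{2} \approx -31.5$)
$k{\left(B \right)} = 12 + B$ ($k{\left(B \right)} = \left(105 + B\right) - 93 = 12 + B$)
$y{\left(G,o \right)} = -6 + o + G o^{2}$ ($y{\left(G,o \right)} = \left(G o o + o\right) - 6 = \left(G o^{2} + o\right) - 6 = \left(o + G o^{2}\right) - 6 = -6 + o + G o^{2}$)
$\frac{1}{y{\left(-277,O \right)} + k{\left(123 \right)}} = \frac{1}{\left(-6 - \frac{63}{2} - 277 \left(- \frac{63}{2}\right)^{2}\right) + \left(12 + 123\right)} = \frac{1}{\left(-6 - \frac{63}{2} - \frac{1099413}{4}\right) + 135} = \frac{1}{- \frac{1099563}{4} + 135} = \frac{1}{- \frac{1099023}{4}} = - \frac{4}{1099023}$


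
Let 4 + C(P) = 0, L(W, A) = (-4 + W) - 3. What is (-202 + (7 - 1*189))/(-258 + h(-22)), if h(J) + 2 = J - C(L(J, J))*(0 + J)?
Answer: 192/185 ≈ 1.0378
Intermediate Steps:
L(W, A) = -7 + W
C(P) = -4 (C(P) = -4 + 0 = -4)
h(J) = -2 + 5*J (h(J) = -2 + (J - (-4)*(0 + J)) = -2 + (J - (-4)*J) = -2 + (J + 4*J) = -2 + 5*J)
(-202 + (7 - 1*189))/(-258 + h(-22)) = (-202 + (7 - 1*189))/(-258 + (-2 + 5*(-22))) = (-202 + (7 - 189))/(-258 + (-2 - 110)) = (-202 - 182)/(-258 - 112) = -384/(-370) = -384*(-1/370) = 192/185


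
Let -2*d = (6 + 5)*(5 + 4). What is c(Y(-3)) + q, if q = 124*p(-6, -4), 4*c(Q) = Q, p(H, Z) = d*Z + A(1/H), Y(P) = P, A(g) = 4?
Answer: 100189/4 ≈ 25047.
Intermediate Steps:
d = -99/2 (d = -(6 + 5)*(5 + 4)/2 = -11*9/2 = -1/2*99 = -99/2 ≈ -49.500)
p(H, Z) = 4 - 99*Z/2 (p(H, Z) = -99*Z/2 + 4 = 4 - 99*Z/2)
c(Q) = Q/4
q = 25048 (q = 124*(4 - 99/2*(-4)) = 124*(4 + 198) = 124*202 = 25048)
c(Y(-3)) + q = (1/4)*(-3) + 25048 = -3/4 + 25048 = 100189/4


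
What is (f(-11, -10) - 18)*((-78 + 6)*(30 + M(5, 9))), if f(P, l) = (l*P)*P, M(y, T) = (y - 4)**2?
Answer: 2740896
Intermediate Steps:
M(y, T) = (-4 + y)**2
f(P, l) = l*P**2 (f(P, l) = (P*l)*P = l*P**2)
(f(-11, -10) - 18)*((-78 + 6)*(30 + M(5, 9))) = (-10*(-11)**2 - 18)*((-78 + 6)*(30 + (-4 + 5)**2)) = (-10*121 - 18)*(-72*(30 + 1**2)) = (-1210 - 18)*(-72*(30 + 1)) = -(-88416)*31 = -1228*(-2232) = 2740896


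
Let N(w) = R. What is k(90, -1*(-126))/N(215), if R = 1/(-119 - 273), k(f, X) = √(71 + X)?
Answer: -392*√197 ≈ -5502.0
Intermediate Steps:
R = -1/392 (R = 1/(-392) = -1/392 ≈ -0.0025510)
N(w) = -1/392
k(90, -1*(-126))/N(215) = √(71 - 1*(-126))/(-1/392) = √(71 + 126)*(-392) = √197*(-392) = -392*√197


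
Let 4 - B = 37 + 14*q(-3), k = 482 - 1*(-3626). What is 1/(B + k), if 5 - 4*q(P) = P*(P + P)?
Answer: 2/8241 ≈ 0.00024269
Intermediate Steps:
k = 4108 (k = 482 + 3626 = 4108)
q(P) = 5/4 - P**2/2 (q(P) = 5/4 - P*(P + P)/4 = 5/4 - P*2*P/4 = 5/4 - P**2/2)
B = 25/2 (B = 4 - (37 + 14*(5/4 - 1/2*(-3)**2)) = 4 - (37 + 14*(5/4 - 1/2*9)) = 4 - (37 + 14*(5/4 - 9/2)) = 4 - (37 + 14*(-13/4)) = 4 - (37 - 91/2) = 4 - 1*(-17/2) = 4 + 17/2 = 25/2 ≈ 12.500)
1/(B + k) = 1/(25/2 + 4108) = 1/(8241/2) = 2/8241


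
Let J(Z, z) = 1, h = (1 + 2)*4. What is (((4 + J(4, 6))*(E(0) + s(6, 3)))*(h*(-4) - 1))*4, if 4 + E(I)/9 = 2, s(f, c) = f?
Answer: 11760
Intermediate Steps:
h = 12 (h = 3*4 = 12)
E(I) = -18 (E(I) = -36 + 9*2 = -36 + 18 = -18)
(((4 + J(4, 6))*(E(0) + s(6, 3)))*(h*(-4) - 1))*4 = (((4 + 1)*(-18 + 6))*(12*(-4) - 1))*4 = ((5*(-12))*(-48 - 1))*4 = -60*(-49)*4 = 2940*4 = 11760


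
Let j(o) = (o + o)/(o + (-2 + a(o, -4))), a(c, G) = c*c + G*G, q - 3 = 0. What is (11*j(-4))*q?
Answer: -132/13 ≈ -10.154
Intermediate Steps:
q = 3 (q = 3 + 0 = 3)
a(c, G) = G**2 + c**2 (a(c, G) = c**2 + G**2 = G**2 + c**2)
j(o) = 2*o/(14 + o + o**2) (j(o) = (o + o)/(o + (-2 + ((-4)**2 + o**2))) = (2*o)/(o + (-2 + (16 + o**2))) = (2*o)/(o + (14 + o**2)) = (2*o)/(14 + o + o**2) = 2*o/(14 + o + o**2))
(11*j(-4))*q = (11*(2*(-4)/(14 - 4 + (-4)**2)))*3 = (11*(2*(-4)/(14 - 4 + 16)))*3 = (11*(2*(-4)/26))*3 = (11*(2*(-4)*(1/26)))*3 = (11*(-4/13))*3 = -44/13*3 = -132/13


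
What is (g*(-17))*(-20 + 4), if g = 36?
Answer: 9792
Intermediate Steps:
(g*(-17))*(-20 + 4) = (36*(-17))*(-20 + 4) = -612*(-16) = 9792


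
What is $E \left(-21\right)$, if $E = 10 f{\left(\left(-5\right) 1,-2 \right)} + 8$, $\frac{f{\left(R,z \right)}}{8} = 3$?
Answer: $-5208$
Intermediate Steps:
$f{\left(R,z \right)} = 24$ ($f{\left(R,z \right)} = 8 \cdot 3 = 24$)
$E = 248$ ($E = 10 \cdot 24 + 8 = 240 + 8 = 248$)
$E \left(-21\right) = 248 \left(-21\right) = -5208$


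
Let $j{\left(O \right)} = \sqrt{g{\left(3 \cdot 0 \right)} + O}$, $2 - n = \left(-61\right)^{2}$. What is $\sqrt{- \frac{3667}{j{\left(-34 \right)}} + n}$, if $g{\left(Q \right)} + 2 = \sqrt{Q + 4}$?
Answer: $\frac{\sqrt{-4299164 + 124678 i \sqrt{34}}}{34} \approx 5.138 + 61.2 i$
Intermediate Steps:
$n = -3719$ ($n = 2 - \left(-61\right)^{2} = 2 - 3721 = -3719$)
$g{\left(Q \right)} = -2 + \sqrt{4 + Q}$ ($g{\left(Q \right)} = -2 + \sqrt{Q + 4} = -2 + \sqrt{4 + Q}$)
$j{\left(O \right)} = \sqrt{O}$ ($j{\left(O \right)} = \sqrt{\left(-2 + \sqrt{4 + 3 \cdot 0}\right) + O} = \sqrt{\left(-2 + \sqrt{4 + 0}\right) + O} = \sqrt{\left(-2 + \sqrt{4}\right) + O} = \sqrt{\left(-2 + 2\right) + O} = \sqrt{0 + O} = \sqrt{O}$)
$\sqrt{- \frac{3667}{j{\left(-34 \right)}} + n} = \sqrt{- \frac{3667}{\sqrt{-34}} - 3719} = \sqrt{- \frac{3667}{i \sqrt{34}} - 3719} = \sqrt{- 3667 \left(- \frac{i \sqrt{34}}{34}\right) - 3719} = \sqrt{\frac{3667 i \sqrt{34}}{34} - 3719} = \sqrt{-3719 + \frac{3667 i \sqrt{34}}{34}}$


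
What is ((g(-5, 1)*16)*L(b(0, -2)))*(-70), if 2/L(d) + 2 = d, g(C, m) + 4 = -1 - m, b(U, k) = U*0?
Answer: -6720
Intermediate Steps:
b(U, k) = 0
g(C, m) = -5 - m (g(C, m) = -4 + (-1 - m) = -5 - m)
L(d) = 2/(-2 + d)
((g(-5, 1)*16)*L(b(0, -2)))*(-70) = (((-5 - 1*1)*16)*(2/(-2 + 0)))*(-70) = (((-5 - 1)*16)*(2/(-2)))*(-70) = ((-6*16)*(2*(-½)))*(-70) = -96*(-1)*(-70) = 96*(-70) = -6720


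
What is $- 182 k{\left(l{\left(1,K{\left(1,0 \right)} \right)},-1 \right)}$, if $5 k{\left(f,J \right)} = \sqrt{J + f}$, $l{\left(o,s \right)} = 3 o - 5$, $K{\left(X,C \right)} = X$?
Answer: $- \frac{182 i \sqrt{3}}{5} \approx - 63.047 i$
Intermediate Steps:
$l{\left(o,s \right)} = -5 + 3 o$
$k{\left(f,J \right)} = \frac{\sqrt{J + f}}{5}$
$- 182 k{\left(l{\left(1,K{\left(1,0 \right)} \right)},-1 \right)} = - 182 \frac{\sqrt{-1 + \left(-5 + 3 \cdot 1\right)}}{5} = - 182 \frac{\sqrt{-1 + \left(-5 + 3\right)}}{5} = - 182 \frac{\sqrt{-1 - 2}}{5} = - 182 \frac{\sqrt{-3}}{5} = - 182 \frac{i \sqrt{3}}{5} = - \frac{182 i \sqrt{3}}{5}$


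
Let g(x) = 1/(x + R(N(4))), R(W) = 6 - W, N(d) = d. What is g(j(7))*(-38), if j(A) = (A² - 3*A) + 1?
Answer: -38/31 ≈ -1.2258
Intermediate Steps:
j(A) = 1 + A² - 3*A
g(x) = 1/(2 + x) (g(x) = 1/(x + (6 - 1*4)) = 1/(x + (6 - 4)) = 1/(x + 2) = 1/(2 + x))
g(j(7))*(-38) = -38/(2 + (1 + 7² - 3*7)) = -38/(2 + (1 + 49 - 21)) = -38/(2 + 29) = -38/31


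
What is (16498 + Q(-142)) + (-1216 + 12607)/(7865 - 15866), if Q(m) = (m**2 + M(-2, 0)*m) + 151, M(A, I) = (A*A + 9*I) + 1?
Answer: 96282904/2667 ≈ 36102.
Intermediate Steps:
M(A, I) = 1 + A**2 + 9*I (M(A, I) = (A**2 + 9*I) + 1 = 1 + A**2 + 9*I)
Q(m) = 151 + m**2 + 5*m (Q(m) = (m**2 + (1 + (-2)**2 + 9*0)*m) + 151 = (m**2 + (1 + 4 + 0)*m) + 151 = (m**2 + 5*m) + 151 = 151 + m**2 + 5*m)
(16498 + Q(-142)) + (-1216 + 12607)/(7865 - 15866) = (16498 + (151 + (-142)**2 + 5*(-142))) + (-1216 + 12607)/(7865 - 15866) = (16498 + (151 + 20164 - 710)) + 11391/(-8001) = (16498 + 19605) + 11391*(-1/8001) = 36103 - 3797/2667 = 96282904/2667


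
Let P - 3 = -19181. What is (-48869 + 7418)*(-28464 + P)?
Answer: 1974808542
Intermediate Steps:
P = -19178 (P = 3 - 19181 = -19178)
(-48869 + 7418)*(-28464 + P) = (-48869 + 7418)*(-28464 - 19178) = -41451*(-47642) = 1974808542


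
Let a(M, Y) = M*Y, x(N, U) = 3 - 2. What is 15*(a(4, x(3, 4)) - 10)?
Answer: -90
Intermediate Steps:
x(N, U) = 1
15*(a(4, x(3, 4)) - 10) = 15*(4*1 - 10) = 15*(4 - 10) = 15*(-6) = -90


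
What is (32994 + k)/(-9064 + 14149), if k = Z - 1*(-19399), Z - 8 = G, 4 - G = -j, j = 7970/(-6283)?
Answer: 65850529/6389811 ≈ 10.306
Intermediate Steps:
j = -7970/6283 (j = 7970*(-1/6283) = -7970/6283 ≈ -1.2685)
G = 17162/6283 (G = 4 - (-1)*(-7970)/6283 = 4 - 1*7970/6283 = 4 - 7970/6283 = 17162/6283 ≈ 2.7315)
Z = 67426/6283 (Z = 8 + 17162/6283 = 67426/6283 ≈ 10.731)
k = 121951343/6283 (k = 67426/6283 - 1*(-19399) = 67426/6283 + 19399 = 121951343/6283 ≈ 19410.)
(32994 + k)/(-9064 + 14149) = (32994 + 121951343/6283)/(-9064 + 14149) = (329252645/6283)/5085 = (329252645/6283)*(1/5085) = 65850529/6389811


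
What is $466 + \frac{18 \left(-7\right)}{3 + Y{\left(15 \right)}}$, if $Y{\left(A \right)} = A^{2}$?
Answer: $\frac{17687}{38} \approx 465.45$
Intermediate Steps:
$466 + \frac{18 \left(-7\right)}{3 + Y{\left(15 \right)}} = 466 + \frac{18 \left(-7\right)}{3 + 15^{2}} = 466 - \frac{126}{3 + 225} = 466 - \frac{126}{228} = 466 - \frac{21}{38} = \frac{17687}{38}$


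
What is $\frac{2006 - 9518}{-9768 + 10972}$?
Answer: $- \frac{1878}{301} \approx -6.2392$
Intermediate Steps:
$\frac{2006 - 9518}{-9768 + 10972} = - \frac{7512}{1204} = \left(-7512\right) \frac{1}{1204} = - \frac{1878}{301}$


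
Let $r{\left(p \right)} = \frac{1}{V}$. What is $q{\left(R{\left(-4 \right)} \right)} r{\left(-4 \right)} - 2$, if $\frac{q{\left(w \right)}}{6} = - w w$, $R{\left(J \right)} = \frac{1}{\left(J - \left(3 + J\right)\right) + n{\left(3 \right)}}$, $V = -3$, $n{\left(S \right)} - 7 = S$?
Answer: $- \frac{96}{49} \approx -1.9592$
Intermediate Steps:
$n{\left(S \right)} = 7 + S$
$R{\left(J \right)} = \frac{1}{7}$ ($R{\left(J \right)} = \frac{1}{\left(J - \left(3 + J\right)\right) + \left(7 + 3\right)} = \frac{1}{-3 + 10} = \frac{1}{7}$)
$r{\left(p \right)} = - \frac{1}{3}$ ($r{\left(p \right)} = \frac{1}{-3} = - \frac{1}{3}$)
$q{\left(w \right)} = - 6 w^{2}$ ($q{\left(w \right)} = 6 - w w = 6 \left(- w^{2}\right) = - 6 w^{2}$)
$q{\left(R{\left(-4 \right)} \right)} r{\left(-4 \right)} - 2 = - \frac{6}{49} \left(- \frac{1}{3}\right) - 2 = \left(-6\right) \frac{1}{49} \left(- \frac{1}{3}\right) - 2 = \left(- \frac{6}{49}\right) \left(- \frac{1}{3}\right) - 2 = \frac{2}{49} - 2 = - \frac{96}{49}$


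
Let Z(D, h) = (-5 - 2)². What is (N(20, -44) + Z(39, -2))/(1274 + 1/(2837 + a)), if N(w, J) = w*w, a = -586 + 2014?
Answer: 1914985/5433611 ≈ 0.35243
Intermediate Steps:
a = 1428
Z(D, h) = 49 (Z(D, h) = (-7)² = 49)
N(w, J) = w²
(N(20, -44) + Z(39, -2))/(1274 + 1/(2837 + a)) = (20² + 49)/(1274 + 1/(2837 + 1428)) = (400 + 49)/(1274 + 1/4265) = 449/(1274 + 1/4265) = 449/(5433611/4265) = 449*(4265/5433611) = 1914985/5433611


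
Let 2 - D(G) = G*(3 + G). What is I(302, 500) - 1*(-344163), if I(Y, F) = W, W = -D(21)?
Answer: 344665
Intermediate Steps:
D(G) = 2 - G*(3 + G)
W = 502 (W = -(2 - 1*21² - 3*21) = -(2 - 1*441 - 63) = -(2 - 441 - 63) = -1*(-502) = 502)
I(Y, F) = 502
I(302, 500) - 1*(-344163) = 502 - 1*(-344163) = 502 + 344163 = 344665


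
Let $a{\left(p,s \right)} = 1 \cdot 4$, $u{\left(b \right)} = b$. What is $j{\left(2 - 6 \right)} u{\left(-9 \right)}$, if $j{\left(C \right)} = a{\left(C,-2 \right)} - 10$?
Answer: $54$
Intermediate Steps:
$a{\left(p,s \right)} = 4$
$j{\left(C \right)} = -6$ ($j{\left(C \right)} = 4 - 10 = -6$)
$j{\left(2 - 6 \right)} u{\left(-9 \right)} = \left(-6\right) \left(-9\right) = 54$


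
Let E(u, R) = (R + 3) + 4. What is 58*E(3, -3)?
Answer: 232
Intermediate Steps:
E(u, R) = 7 + R (E(u, R) = (3 + R) + 4 = 7 + R)
58*E(3, -3) = 58*(7 - 3) = 58*4 = 232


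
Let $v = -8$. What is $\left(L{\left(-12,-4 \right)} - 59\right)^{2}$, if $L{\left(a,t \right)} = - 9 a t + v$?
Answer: $249001$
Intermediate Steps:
$L{\left(a,t \right)} = -8 - 9 a t$ ($L{\left(a,t \right)} = - 9 a t - 8 = -8 - 9 a t$)
$\left(L{\left(-12,-4 \right)} - 59\right)^{2} = \left(\left(-8 - \left(-108\right) \left(-4\right)\right) - 59\right)^{2} = \left(\left(-8 - 432\right) - 59\right)^{2} = \left(-440 - 59\right)^{2} = \left(-499\right)^{2} = 249001$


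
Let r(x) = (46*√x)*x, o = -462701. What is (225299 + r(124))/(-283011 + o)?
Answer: -225299/745712 - 713*√31/46607 ≈ -0.38730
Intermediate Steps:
r(x) = 46*x^(3/2)
(225299 + r(124))/(-283011 + o) = (225299 + 46*124^(3/2))/(-283011 - 462701) = (225299 + 46*(248*√31))/(-745712) = (225299 + 11408*√31)*(-1/745712) = -225299/745712 - 713*√31/46607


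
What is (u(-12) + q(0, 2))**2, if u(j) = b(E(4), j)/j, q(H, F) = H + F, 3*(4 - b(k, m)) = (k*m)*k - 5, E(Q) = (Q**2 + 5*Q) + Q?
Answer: 366531025/1296 ≈ 2.8282e+5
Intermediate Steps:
E(Q) = Q**2 + 6*Q
b(k, m) = 17/3 - m*k**2/3 (b(k, m) = 4 - ((k*m)*k - 5)/3 = 4 - (m*k**2 - 5)/3 = 4 - (-5 + m*k**2)/3 = 4 + (5/3 - m*k**2/3) = 17/3 - m*k**2/3)
q(H, F) = F + H
u(j) = (17/3 - 1600*j/3)/j (u(j) = (17/3 - j*(4*(6 + 4))**2/3)/j = (17/3 - j*(4*10)**2/3)/j = (17/3 - 1/3*j*40**2)/j = (17/3 - 1/3*j*1600)/j = (17/3 - 1600*j/3)/j)
(u(-12) + q(0, 2))**2 = ((1/3)*(17 - 1600*(-12))/(-12) + (2 + 0))**2 = ((1/3)*(-1/12)*(17 + 19200) + 2)**2 = ((1/3)*(-1/12)*19217 + 2)**2 = (-19217/36 + 2)**2 = (-19145/36)**2 = 366531025/1296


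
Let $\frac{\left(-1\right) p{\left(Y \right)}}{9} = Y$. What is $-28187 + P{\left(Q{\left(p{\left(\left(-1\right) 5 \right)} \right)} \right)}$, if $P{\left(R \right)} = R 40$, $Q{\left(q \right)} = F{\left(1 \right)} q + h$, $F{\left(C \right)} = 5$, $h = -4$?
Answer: $-19347$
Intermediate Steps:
$p{\left(Y \right)} = - 9 Y$
$Q{\left(q \right)} = -4 + 5 q$ ($Q{\left(q \right)} = 5 q - 4 = -4 + 5 q$)
$P{\left(R \right)} = 40 R$
$-28187 + P{\left(Q{\left(p{\left(\left(-1\right) 5 \right)} \right)} \right)} = -28187 + 40 \left(-4 + 5 \left(- 9 \left(\left(-1\right) 5\right)\right)\right) = -28187 + 40 \left(-4 + 5 \left(\left(-9\right) \left(-5\right)\right)\right) = -28187 + 40 \left(-4 + 5 \cdot 45\right) = -28187 + 40 \left(-4 + 225\right) = -28187 + 40 \cdot 221 = -28187 + 8840 = -19347$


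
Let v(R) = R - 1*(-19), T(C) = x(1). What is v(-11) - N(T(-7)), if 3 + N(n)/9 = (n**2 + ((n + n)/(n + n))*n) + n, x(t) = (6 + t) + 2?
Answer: -856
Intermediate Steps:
x(t) = 8 + t
T(C) = 9 (T(C) = 8 + 1 = 9)
N(n) = -27 + 9*n**2 + 18*n (N(n) = -27 + 9*((n**2 + ((n + n)/(n + n))*n) + n) = -27 + 9*((n**2 + ((2*n)/((2*n)))*n) + n) = -27 + 9*((n**2 + ((2*n)*(1/(2*n)))*n) + n) = -27 + 9*((n**2 + 1*n) + n) = -27 + 9*((n**2 + n) + n) = -27 + 9*((n + n**2) + n) = -27 + 9*(n**2 + 2*n) = -27 + (9*n**2 + 18*n) = -27 + 9*n**2 + 18*n)
v(R) = 19 + R (v(R) = R + 19 = 19 + R)
v(-11) - N(T(-7)) = (19 - 11) - (-27 + 9*9**2 + 18*9) = 8 - (-27 + 9*81 + 162) = 8 - (-27 + 729 + 162) = 8 - 1*864 = 8 - 864 = -856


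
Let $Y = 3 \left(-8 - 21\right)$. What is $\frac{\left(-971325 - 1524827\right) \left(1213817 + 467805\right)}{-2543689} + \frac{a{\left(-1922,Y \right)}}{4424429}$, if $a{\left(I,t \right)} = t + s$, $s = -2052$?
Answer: $\frac{18571912898584560605}{11254371378581} \approx 1.6502 \cdot 10^{6}$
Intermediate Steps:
$Y = -87$ ($Y = 3 \left(-29\right) = -87$)
$a{\left(I,t \right)} = -2052 + t$ ($a{\left(I,t \right)} = t - 2052 = -2052 + t$)
$\frac{\left(-971325 - 1524827\right) \left(1213817 + 467805\right)}{-2543689} + \frac{a{\left(-1922,Y \right)}}{4424429} = \frac{\left(-971325 - 1524827\right) \left(1213817 + 467805\right)}{-2543689} + \frac{-2052 - 87}{4424429} = \left(-2496152\right) 1681622 \left(- \frac{1}{2543689}\right) - \frac{2139}{4424429} = \left(-4197584118544\right) \left(- \frac{1}{2543689}\right) - \frac{2139}{4424429} = \frac{4197584118544}{2543689} - \frac{2139}{4424429} = \frac{18571912898584560605}{11254371378581}$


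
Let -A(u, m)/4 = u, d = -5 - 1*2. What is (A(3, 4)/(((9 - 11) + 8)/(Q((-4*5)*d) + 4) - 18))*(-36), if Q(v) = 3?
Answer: -126/5 ≈ -25.200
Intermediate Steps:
d = -7 (d = -5 - 2 = -7)
A(u, m) = -4*u
(A(3, 4)/(((9 - 11) + 8)/(Q((-4*5)*d) + 4) - 18))*(-36) = ((-4*3)/(((9 - 11) + 8)/(3 + 4) - 18))*(-36) = -12/((-2 + 8)/7 - 18)*(-36) = -12/(6*(1/7) - 18)*(-36) = -12/(6/7 - 18)*(-36) = -12/(-120/7)*(-36) = -12*(-7/120)*(-36) = (7/10)*(-36) = -126/5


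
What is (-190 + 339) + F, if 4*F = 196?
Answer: 198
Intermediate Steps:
F = 49 (F = (1/4)*196 = 49)
(-190 + 339) + F = (-190 + 339) + 49 = 149 + 49 = 198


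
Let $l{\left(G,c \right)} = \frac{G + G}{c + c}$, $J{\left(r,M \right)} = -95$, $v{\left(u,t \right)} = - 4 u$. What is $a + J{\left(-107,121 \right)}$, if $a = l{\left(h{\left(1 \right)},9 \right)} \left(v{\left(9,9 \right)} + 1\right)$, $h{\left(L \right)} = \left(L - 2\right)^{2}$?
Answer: $- \frac{890}{9} \approx -98.889$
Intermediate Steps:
$h{\left(L \right)} = \left(-2 + L\right)^{2}$
$l{\left(G,c \right)} = \frac{G}{c}$ ($l{\left(G,c \right)} = \frac{2 G}{2 c} = 2 G \frac{1}{2 c} = \frac{G}{c}$)
$a = - \frac{35}{9}$ ($a = \frac{\left(-2 + 1\right)^{2}}{9} \left(\left(-4\right) 9 + 1\right) = \left(-1\right)^{2} \cdot \frac{1}{9} \left(-36 + 1\right) = 1 \cdot \frac{1}{9} \left(-35\right) = \frac{1}{9} \left(-35\right) = - \frac{35}{9} \approx -3.8889$)
$a + J{\left(-107,121 \right)} = - \frac{35}{9} - 95 = - \frac{890}{9}$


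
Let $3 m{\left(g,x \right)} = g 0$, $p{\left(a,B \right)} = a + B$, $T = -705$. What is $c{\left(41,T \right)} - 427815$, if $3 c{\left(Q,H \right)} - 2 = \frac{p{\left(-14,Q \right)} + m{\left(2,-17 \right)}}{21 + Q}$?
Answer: $- \frac{79573439}{186} \approx -4.2781 \cdot 10^{5}$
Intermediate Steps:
$p{\left(a,B \right)} = B + a$
$m{\left(g,x \right)} = 0$ ($m{\left(g,x \right)} = \frac{g 0}{3} = \frac{1}{3} \cdot 0 = 0$)
$c{\left(Q,H \right)} = \frac{2}{3} + \frac{-14 + Q}{3 \left(21 + Q\right)}$ ($c{\left(Q,H \right)} = \frac{2}{3} + \frac{\left(\left(Q - 14\right) + 0\right) \frac{1}{21 + Q}}{3} = \frac{2}{3} + \frac{\left(\left(-14 + Q\right) + 0\right) \frac{1}{21 + Q}}{3} = \frac{2}{3} + \frac{\left(-14 + Q\right) \frac{1}{21 + Q}}{3} = \frac{2}{3} + \frac{\frac{1}{21 + Q} \left(-14 + Q\right)}{3} = \frac{2}{3} + \frac{-14 + Q}{3 \left(21 + Q\right)}$)
$c{\left(41,T \right)} - 427815 = \frac{\frac{28}{3} + 41}{21 + 41} - 427815 = \frac{1}{62} \cdot \frac{151}{3} - 427815 = \frac{151}{186} - 427815 = - \frac{79573439}{186}$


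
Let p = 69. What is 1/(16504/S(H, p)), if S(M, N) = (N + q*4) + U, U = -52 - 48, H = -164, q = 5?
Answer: -11/16504 ≈ -0.00066650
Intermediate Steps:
U = -100
S(M, N) = -80 + N (S(M, N) = (N + 5*4) - 100 = (N + 20) - 100 = (20 + N) - 100 = -80 + N)
1/(16504/S(H, p)) = 1/(16504/(-80 + 69)) = 1/(16504/(-11)) = 1/(16504*(-1/11)) = 1/(-16504/11) = -11/16504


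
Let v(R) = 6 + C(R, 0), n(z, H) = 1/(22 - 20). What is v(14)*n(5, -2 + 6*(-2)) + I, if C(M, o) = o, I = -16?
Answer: -13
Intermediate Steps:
n(z, H) = ½ (n(z, H) = 1/2 = ½)
v(R) = 6 (v(R) = 6 + 0 = 6)
v(14)*n(5, -2 + 6*(-2)) + I = 6*(½) - 16 = 3 - 16 = -13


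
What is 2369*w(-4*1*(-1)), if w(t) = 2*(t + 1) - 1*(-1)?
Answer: 26059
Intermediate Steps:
w(t) = 3 + 2*t (w(t) = 2*(1 + t) + 1 = (2 + 2*t) + 1 = 3 + 2*t)
2369*w(-4*1*(-1)) = 2369*(3 + 2*(-4*1*(-1))) = 2369*(3 + 2*(-4*(-1))) = 2369*(3 + 2*4) = 2369*(3 + 8) = 2369*11 = 26059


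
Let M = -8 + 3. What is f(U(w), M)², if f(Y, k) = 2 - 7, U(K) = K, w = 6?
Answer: 25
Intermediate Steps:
M = -5
f(Y, k) = -5
f(U(w), M)² = (-5)² = 25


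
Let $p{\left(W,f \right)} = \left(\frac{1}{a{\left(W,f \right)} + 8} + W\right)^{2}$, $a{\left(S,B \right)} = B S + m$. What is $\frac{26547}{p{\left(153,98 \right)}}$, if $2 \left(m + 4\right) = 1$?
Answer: $\frac{23887521778923}{21063904948849} \approx 1.1341$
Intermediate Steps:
$m = - \frac{7}{2}$ ($m = -4 + \frac{1}{2} \cdot 1 = -4 + \frac{1}{2} = - \frac{7}{2} \approx -3.5$)
$a{\left(S,B \right)} = - \frac{7}{2} + B S$ ($a{\left(S,B \right)} = B S - \frac{7}{2} = - \frac{7}{2} + B S$)
$p{\left(W,f \right)} = \left(W + \frac{1}{\frac{9}{2} + W f}\right)^{2}$ ($p{\left(W,f \right)} = \left(\frac{1}{\left(- \frac{7}{2} + f W\right) + 8} + W\right)^{2} = \left(\frac{1}{\left(- \frac{7}{2} + W f\right) + 8} + W\right)^{2} = \left(\frac{1}{\frac{9}{2} + W f} + W\right)^{2} = \left(W + \frac{1}{\frac{9}{2} + W f}\right)^{2}$)
$\frac{26547}{p{\left(153,98 \right)}} = \frac{26547}{\frac{1}{\left(9 + 2 \cdot 153 \cdot 98\right)^{2}} \left(2 + 9 \cdot 153 + 2 \cdot 98 \cdot 153^{2}\right)^{2}} = \frac{26547}{\frac{1}{\left(9 + 29988\right)^{2}} \left(2 + 1377 + 2 \cdot 98 \cdot 23409\right)^{2}} = \frac{26547}{\frac{1}{899820009} \left(2 + 1377 + 4588164\right)^{2}} = \frac{26547}{\frac{1}{899820009} \cdot 4589543^{2}} = \frac{26547}{\frac{1}{899820009} \cdot 21063904948849} = \frac{26547}{\frac{21063904948849}{899820009}} = 26547 \cdot \frac{899820009}{21063904948849} = \frac{23887521778923}{21063904948849}$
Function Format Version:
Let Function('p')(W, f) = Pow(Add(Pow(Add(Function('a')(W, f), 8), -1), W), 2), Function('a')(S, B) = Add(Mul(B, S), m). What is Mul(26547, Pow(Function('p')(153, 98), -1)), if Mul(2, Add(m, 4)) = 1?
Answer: Rational(23887521778923, 21063904948849) ≈ 1.1341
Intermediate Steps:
m = Rational(-7, 2) (m = Add(-4, Mul(Rational(1, 2), 1)) = Add(-4, Rational(1, 2)) = Rational(-7, 2) ≈ -3.5000)
Function('a')(S, B) = Add(Rational(-7, 2), Mul(B, S)) (Function('a')(S, B) = Add(Mul(B, S), Rational(-7, 2)) = Add(Rational(-7, 2), Mul(B, S)))
Function('p')(W, f) = Pow(Add(W, Pow(Add(Rational(9, 2), Mul(W, f)), -1)), 2) (Function('p')(W, f) = Pow(Add(Pow(Add(Add(Rational(-7, 2), Mul(f, W)), 8), -1), W), 2) = Pow(Add(Pow(Add(Add(Rational(-7, 2), Mul(W, f)), 8), -1), W), 2) = Pow(Add(Pow(Add(Rational(9, 2), Mul(W, f)), -1), W), 2) = Pow(Add(W, Pow(Add(Rational(9, 2), Mul(W, f)), -1)), 2))
Mul(26547, Pow(Function('p')(153, 98), -1)) = Mul(26547, Pow(Mul(Pow(Add(9, Mul(2, 153, 98)), -2), Pow(Add(2, Mul(9, 153), Mul(2, 98, Pow(153, 2))), 2)), -1)) = Mul(26547, Pow(Mul(Pow(Add(9, 29988), -2), Pow(Add(2, 1377, Mul(2, 98, 23409)), 2)), -1)) = Mul(26547, Pow(Mul(Pow(29997, -2), Pow(Add(2, 1377, 4588164), 2)), -1)) = Mul(26547, Pow(Mul(Rational(1, 899820009), Pow(4589543, 2)), -1)) = Mul(26547, Pow(Mul(Rational(1, 899820009), 21063904948849), -1)) = Mul(26547, Pow(Rational(21063904948849, 899820009), -1)) = Mul(26547, Rational(899820009, 21063904948849)) = Rational(23887521778923, 21063904948849)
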